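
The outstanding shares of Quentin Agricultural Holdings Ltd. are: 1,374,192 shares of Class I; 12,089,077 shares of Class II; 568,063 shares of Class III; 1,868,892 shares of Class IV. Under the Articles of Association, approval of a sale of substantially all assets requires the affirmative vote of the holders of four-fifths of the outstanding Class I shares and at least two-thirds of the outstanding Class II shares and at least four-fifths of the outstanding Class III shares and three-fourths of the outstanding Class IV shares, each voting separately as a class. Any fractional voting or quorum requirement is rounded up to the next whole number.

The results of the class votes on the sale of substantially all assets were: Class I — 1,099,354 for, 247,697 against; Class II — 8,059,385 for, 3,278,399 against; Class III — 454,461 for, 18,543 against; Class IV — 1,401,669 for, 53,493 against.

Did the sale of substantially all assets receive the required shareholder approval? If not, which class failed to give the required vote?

Approved — every class gave the required vote.

Class I: 4/5 of 1374192 = 1099353.60, rounded up to 1099354; 1,099,354 required, 1,099,354 in favor — approved.
Class II: 2/3 of 12089077 = 8059384.67, rounded up to 8059385; 8,059,385 required, 8,059,385 in favor — approved.
Class III: 4/5 of 568063 = 454450.40, rounded up to 454451; 454,451 required, 454,461 in favor — approved.
Class IV: 3/4 of 1868892 = 1401669; 1,401,669 required, 1,401,669 in favor — approved.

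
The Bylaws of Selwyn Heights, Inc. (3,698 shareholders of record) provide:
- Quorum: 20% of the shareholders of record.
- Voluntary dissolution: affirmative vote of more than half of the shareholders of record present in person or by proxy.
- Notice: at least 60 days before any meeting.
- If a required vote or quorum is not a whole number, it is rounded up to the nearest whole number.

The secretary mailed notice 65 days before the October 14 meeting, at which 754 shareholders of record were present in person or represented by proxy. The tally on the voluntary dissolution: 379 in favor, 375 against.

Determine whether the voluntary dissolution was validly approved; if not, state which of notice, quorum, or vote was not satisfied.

Notice: 65 days given; 60 required. Satisfied.
Quorum: 20% of 3,698 = 739.60, rounded up to 740; 754 present. Satisfied.
Vote: requires a majority of those present (754); a majority of 754 is 378, so 378 needed; 379 in favor. Satisfied.

Valid — all requirements satisfied.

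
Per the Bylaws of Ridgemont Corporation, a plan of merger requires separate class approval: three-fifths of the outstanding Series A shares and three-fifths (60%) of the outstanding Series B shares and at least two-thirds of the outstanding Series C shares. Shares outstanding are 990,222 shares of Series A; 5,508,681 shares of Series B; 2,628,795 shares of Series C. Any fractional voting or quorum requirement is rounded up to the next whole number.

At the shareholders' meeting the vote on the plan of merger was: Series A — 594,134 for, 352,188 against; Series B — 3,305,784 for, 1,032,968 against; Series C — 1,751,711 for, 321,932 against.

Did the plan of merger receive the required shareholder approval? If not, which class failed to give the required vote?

Series A: 3/5 of 990222 = 594133.20, rounded up to 594134; 594,134 required, 594,134 in favor — approved.
Series B: 3/5 of 5508681 = 3305208.60, rounded up to 3305209; 3,305,209 required, 3,305,784 in favor — approved.
Series C: 2/3 of 2628795 = 1752530; 1,752,530 required, 1,751,711 in favor — not approved.

Not approved — the Series C shares did not give the required vote.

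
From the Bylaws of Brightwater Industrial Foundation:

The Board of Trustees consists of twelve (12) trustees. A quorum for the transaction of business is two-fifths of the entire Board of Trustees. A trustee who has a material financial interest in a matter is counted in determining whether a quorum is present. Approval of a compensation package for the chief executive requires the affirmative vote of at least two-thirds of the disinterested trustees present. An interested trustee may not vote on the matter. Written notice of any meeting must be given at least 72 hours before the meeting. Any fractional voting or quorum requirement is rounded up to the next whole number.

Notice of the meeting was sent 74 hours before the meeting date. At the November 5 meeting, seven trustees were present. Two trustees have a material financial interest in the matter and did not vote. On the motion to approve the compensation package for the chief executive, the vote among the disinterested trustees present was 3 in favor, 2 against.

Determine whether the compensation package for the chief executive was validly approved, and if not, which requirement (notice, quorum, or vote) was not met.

Invalid — vote requirement not satisfied.

Notice: 74 hours given; 72 required (74 ≥ 72). Satisfied.
Quorum: 7 present (interested trustees count toward quorum); quorum is 5. Satisfied.
Vote: the compensation package for the chief executive requires two-thirds of the disinterested trustees present (7 − 2 = 5). 2/3 of 5 = 3.33, rounded up to 4, so 4 affirmative votes are needed; 3 voted in favor. Not satisfied.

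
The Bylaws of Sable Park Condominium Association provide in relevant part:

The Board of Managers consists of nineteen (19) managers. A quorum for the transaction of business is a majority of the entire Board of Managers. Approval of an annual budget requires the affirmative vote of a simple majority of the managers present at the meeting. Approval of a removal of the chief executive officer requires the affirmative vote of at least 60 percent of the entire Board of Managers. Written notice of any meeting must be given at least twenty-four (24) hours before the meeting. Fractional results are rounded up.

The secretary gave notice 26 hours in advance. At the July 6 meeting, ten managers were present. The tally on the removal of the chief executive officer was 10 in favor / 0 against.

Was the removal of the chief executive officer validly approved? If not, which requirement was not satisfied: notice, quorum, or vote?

Notice: 26 hours given; 24 required (26 ≥ 24). Satisfied.
Quorum: 10 present; quorum is 10. Satisfied.
Vote: the removal of the chief executive officer requires three-fifths of the entire Board of Managers (19). 3/5 of 19 = 11.40, rounded up to 12, so 12 affirmative votes are needed; 10 voted in favor. Not satisfied.

Invalid — vote requirement not satisfied.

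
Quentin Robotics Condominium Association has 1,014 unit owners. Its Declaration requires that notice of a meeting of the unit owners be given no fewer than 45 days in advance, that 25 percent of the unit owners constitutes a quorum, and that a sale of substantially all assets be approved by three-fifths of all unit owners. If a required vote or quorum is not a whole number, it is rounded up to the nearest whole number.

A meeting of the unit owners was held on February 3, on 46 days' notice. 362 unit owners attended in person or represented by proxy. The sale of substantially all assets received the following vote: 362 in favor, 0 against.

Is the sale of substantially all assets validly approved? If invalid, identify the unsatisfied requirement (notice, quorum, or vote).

Notice: 46 days given; 45 required. Satisfied.
Quorum: 25% of 1,014 = 253.50, rounded up to 254; 362 present. Satisfied.
Vote: requires three-fifths of all unit owners (1,014); 3/5 of 1014 = 608.40, rounded up to 609, so 609 needed; 362 in favor. Not satisfied.

Invalid — vote requirement not satisfied.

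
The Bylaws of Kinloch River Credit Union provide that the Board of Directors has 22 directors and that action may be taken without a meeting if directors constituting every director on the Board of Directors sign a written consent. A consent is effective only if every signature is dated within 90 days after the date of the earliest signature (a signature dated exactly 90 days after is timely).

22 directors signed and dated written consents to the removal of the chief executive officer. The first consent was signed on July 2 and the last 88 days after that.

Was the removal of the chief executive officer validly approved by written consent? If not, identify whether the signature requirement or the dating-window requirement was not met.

Effective — both the signature and dating-window requirements are satisfied.

Signatures required: every one of 22 — unanimous means all 22, so 22 needed; 22 signed. Sufficient.
Dating window: the latest signature is 88 days after the earliest; the limit is 90 days. Within the window.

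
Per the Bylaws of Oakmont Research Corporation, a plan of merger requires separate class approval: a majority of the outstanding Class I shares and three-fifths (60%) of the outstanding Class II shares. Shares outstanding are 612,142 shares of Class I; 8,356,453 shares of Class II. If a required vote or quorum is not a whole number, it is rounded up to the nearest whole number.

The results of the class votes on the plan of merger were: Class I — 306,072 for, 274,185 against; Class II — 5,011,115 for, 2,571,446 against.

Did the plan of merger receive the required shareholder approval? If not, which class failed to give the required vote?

Class I: a majority of 612142 is 306072; 306,072 required, 306,072 in favor — approved.
Class II: 3/5 of 8356453 = 5013871.80, rounded up to 5013872; 5,013,872 required, 5,011,115 in favor — not approved.

Not approved — the Class II shares did not give the required vote.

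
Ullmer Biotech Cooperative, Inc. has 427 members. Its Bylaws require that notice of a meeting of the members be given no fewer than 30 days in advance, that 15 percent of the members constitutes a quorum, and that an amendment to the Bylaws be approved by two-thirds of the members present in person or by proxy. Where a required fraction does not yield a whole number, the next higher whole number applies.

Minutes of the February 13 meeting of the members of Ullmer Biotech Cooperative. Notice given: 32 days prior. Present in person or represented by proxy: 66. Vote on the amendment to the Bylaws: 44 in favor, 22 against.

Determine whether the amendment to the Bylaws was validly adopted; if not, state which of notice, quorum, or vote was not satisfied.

Valid — all requirements satisfied.

Notice: 32 days given; 30 required. Satisfied.
Quorum: 15% of 427 = 64.05, rounded up to 65; 66 present. Satisfied.
Vote: requires two-thirds of those present (66); 2/3 of 66 = 44, so 44 needed; 44 in favor. Satisfied.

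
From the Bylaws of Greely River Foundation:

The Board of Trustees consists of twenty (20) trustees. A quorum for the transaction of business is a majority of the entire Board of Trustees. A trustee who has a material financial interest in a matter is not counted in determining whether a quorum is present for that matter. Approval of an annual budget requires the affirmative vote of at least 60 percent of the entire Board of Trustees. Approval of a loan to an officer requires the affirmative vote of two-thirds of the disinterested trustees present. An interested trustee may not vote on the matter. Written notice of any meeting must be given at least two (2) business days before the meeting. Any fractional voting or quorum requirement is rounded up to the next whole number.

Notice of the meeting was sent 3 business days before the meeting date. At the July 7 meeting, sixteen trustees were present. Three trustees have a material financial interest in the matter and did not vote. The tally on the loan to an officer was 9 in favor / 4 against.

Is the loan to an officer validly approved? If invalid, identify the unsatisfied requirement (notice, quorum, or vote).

Valid — all requirements satisfied.

Notice: 3 business days given; 2 required (3 ≥ 2). Satisfied.
Quorum: 16 present, but the 3 interested trustees do not count, leaving 13. Quorum is 11. Satisfied.
Vote: the loan to an officer requires two-thirds of the disinterested trustees present (16 − 3 = 13). 2/3 of 13 = 8.67, rounded up to 9, so 9 affirmative votes are needed; 9 voted in favor. Satisfied.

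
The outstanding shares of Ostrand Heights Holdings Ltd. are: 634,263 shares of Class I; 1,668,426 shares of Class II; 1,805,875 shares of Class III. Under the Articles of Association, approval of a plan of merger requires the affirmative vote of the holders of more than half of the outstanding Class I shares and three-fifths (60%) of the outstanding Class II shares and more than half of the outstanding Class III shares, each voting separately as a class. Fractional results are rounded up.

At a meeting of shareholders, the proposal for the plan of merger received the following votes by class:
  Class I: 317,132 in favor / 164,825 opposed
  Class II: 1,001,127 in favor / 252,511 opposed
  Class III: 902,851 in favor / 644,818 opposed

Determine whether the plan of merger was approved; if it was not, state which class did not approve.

Not approved — the Class III shares did not give the required vote.

Class I: a majority of 634263 is 317132; 317,132 required, 317,132 in favor — approved.
Class II: 3/5 of 1668426 = 1001055.60, rounded up to 1001056; 1,001,056 required, 1,001,127 in favor — approved.
Class III: a majority of 1805875 is 902938; 902,938 required, 902,851 in favor — not approved.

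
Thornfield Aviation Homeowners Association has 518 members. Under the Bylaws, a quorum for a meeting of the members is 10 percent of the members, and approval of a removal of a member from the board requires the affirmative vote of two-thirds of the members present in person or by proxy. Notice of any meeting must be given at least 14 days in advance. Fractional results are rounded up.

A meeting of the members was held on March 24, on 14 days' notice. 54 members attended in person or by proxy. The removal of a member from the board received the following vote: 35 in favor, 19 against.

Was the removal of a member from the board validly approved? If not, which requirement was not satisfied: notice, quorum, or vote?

Invalid — vote requirement not satisfied.

Notice: 14 days given; 14 required. Satisfied.
Quorum: 10% of 518 = 51.80, rounded up to 52; 54 present. Satisfied.
Vote: requires two-thirds of those present (54); 2/3 of 54 = 36, so 36 needed; 35 in favor. Not satisfied.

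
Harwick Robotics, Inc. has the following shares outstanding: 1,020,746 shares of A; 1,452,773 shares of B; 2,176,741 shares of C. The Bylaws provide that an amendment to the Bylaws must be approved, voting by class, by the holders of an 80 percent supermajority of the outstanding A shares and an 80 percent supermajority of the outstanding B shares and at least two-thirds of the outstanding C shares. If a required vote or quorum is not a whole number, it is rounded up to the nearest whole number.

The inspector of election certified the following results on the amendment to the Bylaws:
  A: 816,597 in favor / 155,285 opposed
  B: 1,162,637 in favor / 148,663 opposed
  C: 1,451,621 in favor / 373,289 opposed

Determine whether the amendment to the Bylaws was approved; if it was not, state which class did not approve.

A: 4/5 of 1020746 = 816596.80, rounded up to 816597; 816,597 required, 816,597 in favor — approved.
B: 4/5 of 1452773 = 1162218.40, rounded up to 1162219; 1,162,219 required, 1,162,637 in favor — approved.
C: 2/3 of 2176741 = 1451160.67, rounded up to 1451161; 1,451,161 required, 1,451,621 in favor — approved.

Approved — every class gave the required vote.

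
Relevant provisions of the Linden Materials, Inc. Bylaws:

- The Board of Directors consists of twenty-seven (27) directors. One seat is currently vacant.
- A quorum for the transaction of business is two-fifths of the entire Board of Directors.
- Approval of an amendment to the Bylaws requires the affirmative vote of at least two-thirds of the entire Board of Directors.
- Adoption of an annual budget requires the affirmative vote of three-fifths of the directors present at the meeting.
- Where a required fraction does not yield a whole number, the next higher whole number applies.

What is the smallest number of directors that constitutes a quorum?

11

2/5 of 27 = 10.80, rounded up to 11.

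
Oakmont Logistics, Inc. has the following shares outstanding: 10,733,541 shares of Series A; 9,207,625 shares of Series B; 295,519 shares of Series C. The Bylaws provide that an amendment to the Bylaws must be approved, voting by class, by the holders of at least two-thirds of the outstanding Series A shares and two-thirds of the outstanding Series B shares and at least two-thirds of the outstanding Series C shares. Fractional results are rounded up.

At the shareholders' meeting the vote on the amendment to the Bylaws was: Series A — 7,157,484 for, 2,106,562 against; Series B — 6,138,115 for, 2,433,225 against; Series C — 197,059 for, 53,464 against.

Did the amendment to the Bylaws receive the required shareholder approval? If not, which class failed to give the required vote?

Not approved — the Series B shares did not give the required vote.

Series A: 2/3 of 10733541 = 7155694; 7,155,694 required, 7,157,484 in favor — approved.
Series B: 2/3 of 9207625 = 6138416.67, rounded up to 6138417; 6,138,417 required, 6,138,115 in favor — not approved.
Series C: 2/3 of 295519 = 197012.67, rounded up to 197013; 197,013 required, 197,059 in favor — approved.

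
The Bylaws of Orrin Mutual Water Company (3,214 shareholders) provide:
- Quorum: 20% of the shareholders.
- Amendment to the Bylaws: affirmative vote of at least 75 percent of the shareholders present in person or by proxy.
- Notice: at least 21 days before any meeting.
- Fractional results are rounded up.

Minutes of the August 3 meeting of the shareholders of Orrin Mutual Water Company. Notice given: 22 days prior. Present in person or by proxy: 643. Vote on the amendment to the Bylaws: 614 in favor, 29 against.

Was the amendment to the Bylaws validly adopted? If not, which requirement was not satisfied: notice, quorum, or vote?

Valid — all requirements satisfied.

Notice: 22 days given; 21 required. Satisfied.
Quorum: 20% of 3,214 = 642.80, rounded up to 643; 643 present. Satisfied.
Vote: requires three-fourths of those present (643); 3/4 of 643 = 482.25, rounded up to 483, so 483 needed; 614 in favor. Satisfied.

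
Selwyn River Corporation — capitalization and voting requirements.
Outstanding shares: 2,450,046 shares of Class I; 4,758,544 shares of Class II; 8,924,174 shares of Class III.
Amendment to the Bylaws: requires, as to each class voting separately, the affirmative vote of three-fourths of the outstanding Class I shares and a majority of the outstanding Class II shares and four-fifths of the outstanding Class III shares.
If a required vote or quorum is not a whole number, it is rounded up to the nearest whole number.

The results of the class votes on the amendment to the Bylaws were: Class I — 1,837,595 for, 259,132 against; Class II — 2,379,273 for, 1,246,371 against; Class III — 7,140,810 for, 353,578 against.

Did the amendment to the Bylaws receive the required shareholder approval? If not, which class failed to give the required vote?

Class I: 3/4 of 2450046 = 1837534.50, rounded up to 1837535; 1,837,535 required, 1,837,595 in favor — approved.
Class II: a majority of 4758544 is 2379273; 2,379,273 required, 2,379,273 in favor — approved.
Class III: 4/5 of 8924174 = 7139339.20, rounded up to 7139340; 7,139,340 required, 7,140,810 in favor — approved.

Approved — every class gave the required vote.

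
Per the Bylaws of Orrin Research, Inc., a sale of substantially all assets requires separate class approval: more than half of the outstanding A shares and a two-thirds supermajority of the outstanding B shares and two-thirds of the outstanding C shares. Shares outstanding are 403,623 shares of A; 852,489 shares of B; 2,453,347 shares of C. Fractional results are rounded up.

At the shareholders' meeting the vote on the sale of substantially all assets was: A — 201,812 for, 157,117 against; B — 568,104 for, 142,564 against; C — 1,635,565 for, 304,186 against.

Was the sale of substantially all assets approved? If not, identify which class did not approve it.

Not approved — the B shares did not give the required vote.

A: a majority of 403623 is 201812; 201,812 required, 201,812 in favor — approved.
B: 2/3 of 852489 = 568326; 568,326 required, 568,104 in favor — not approved.
C: 2/3 of 2453347 = 1635564.67, rounded up to 1635565; 1,635,565 required, 1,635,565 in favor — approved.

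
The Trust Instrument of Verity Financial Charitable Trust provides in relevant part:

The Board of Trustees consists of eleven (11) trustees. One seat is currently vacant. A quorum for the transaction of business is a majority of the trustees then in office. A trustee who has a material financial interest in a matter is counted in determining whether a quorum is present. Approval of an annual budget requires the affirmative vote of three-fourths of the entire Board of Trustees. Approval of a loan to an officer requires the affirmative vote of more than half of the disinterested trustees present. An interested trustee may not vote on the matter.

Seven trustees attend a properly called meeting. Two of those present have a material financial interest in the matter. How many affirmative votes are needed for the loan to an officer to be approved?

3

The loan to an officer requires a majority of the disinterested trustees present (7 − 2 = 5).
A majority of 5 is 3.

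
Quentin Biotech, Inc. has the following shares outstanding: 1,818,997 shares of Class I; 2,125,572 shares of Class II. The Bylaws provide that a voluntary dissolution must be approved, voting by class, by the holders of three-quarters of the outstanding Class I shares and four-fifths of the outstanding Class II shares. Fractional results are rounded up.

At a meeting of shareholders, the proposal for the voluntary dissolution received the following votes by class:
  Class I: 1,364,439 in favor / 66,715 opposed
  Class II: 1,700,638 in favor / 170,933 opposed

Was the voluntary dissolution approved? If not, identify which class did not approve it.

Approved — every class gave the required vote.

Class I: 3/4 of 1818997 = 1364247.75, rounded up to 1364248; 1,364,248 required, 1,364,439 in favor — approved.
Class II: 4/5 of 2125572 = 1700457.60, rounded up to 1700458; 1,700,458 required, 1,700,638 in favor — approved.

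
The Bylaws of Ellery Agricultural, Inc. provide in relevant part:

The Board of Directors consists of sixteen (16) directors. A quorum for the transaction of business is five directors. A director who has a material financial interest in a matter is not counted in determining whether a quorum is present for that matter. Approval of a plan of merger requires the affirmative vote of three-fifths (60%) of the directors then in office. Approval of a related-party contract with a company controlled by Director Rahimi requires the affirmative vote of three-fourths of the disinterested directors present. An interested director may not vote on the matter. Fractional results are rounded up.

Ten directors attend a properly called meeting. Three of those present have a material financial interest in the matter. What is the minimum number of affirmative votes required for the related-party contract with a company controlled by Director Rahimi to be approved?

6

The related-party contract with a company controlled by Director Rahimi requires three-fourths of the disinterested directors present (10 − 3 = 7).
3/4 of 7 = 5.25, rounded up to 6.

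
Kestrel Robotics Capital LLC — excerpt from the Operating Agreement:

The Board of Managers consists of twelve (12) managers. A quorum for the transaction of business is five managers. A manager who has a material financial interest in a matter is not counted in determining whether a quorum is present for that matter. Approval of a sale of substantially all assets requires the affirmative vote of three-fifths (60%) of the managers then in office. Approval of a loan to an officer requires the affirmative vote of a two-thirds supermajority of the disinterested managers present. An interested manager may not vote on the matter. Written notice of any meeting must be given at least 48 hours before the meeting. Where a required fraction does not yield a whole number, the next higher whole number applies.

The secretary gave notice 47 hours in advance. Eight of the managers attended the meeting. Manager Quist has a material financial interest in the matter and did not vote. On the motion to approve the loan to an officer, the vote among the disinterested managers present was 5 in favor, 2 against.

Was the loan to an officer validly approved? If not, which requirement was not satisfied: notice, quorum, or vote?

Notice: 47 hours given; 48 required (47 < 48). Not satisfied.
Quorum: 8 present, but the 1 interested manager does not count, leaving 7. Quorum is 5. Satisfied.
Vote: the loan to an officer requires two-thirds of the disinterested managers present (8 − 1 = 7). 2/3 of 7 = 4.67, rounded up to 5, so 5 affirmative votes are needed; 5 voted in favor. Satisfied.

Invalid — notice requirement not satisfied.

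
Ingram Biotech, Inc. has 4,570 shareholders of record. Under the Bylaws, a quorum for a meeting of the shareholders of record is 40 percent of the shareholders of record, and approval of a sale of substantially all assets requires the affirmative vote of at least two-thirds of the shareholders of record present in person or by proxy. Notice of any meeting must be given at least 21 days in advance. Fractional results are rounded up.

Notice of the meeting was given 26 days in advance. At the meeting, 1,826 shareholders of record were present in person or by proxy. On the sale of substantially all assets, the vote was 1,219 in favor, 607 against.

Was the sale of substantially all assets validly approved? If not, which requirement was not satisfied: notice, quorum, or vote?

Invalid — quorum requirement not satisfied.

Notice: 26 days given; 21 required. Satisfied.
Quorum: 40% of 4,570 = 1,828; 1,826 present. Not satisfied.
Vote: requires two-thirds of those present (1,826); 2/3 of 1826 = 1217.33, rounded up to 1218, so 1,218 needed; 1,219 in favor. Satisfied.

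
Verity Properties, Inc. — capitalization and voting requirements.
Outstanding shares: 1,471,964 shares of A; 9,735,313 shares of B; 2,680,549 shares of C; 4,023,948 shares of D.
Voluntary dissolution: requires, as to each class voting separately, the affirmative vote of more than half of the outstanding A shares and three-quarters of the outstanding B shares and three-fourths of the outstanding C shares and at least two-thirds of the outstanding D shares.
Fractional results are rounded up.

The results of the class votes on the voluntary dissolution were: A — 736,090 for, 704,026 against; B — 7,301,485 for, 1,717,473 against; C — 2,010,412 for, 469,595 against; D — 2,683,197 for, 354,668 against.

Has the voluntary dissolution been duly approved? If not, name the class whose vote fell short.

A: a majority of 1471964 is 735983; 735,983 required, 736,090 in favor — approved.
B: 3/4 of 9735313 = 7301484.75, rounded up to 7301485; 7,301,485 required, 7,301,485 in favor — approved.
C: 3/4 of 2680549 = 2010411.75, rounded up to 2010412; 2,010,412 required, 2,010,412 in favor — approved.
D: 2/3 of 4023948 = 2682632; 2,682,632 required, 2,683,197 in favor — approved.

Approved — every class gave the required vote.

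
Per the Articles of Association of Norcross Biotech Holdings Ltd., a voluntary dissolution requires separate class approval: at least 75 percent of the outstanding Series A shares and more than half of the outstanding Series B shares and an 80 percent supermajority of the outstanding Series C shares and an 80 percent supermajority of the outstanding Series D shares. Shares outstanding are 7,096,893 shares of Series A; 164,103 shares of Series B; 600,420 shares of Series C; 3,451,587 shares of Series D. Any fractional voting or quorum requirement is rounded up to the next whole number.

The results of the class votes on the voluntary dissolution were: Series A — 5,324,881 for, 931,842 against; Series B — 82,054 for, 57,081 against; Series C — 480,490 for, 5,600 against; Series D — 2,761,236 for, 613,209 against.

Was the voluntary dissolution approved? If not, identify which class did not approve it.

Series A: 3/4 of 7096893 = 5322669.75, rounded up to 5322670; 5,322,670 required, 5,324,881 in favor — approved.
Series B: a majority of 164103 is 82052; 82,052 required, 82,054 in favor — approved.
Series C: 4/5 of 600420 = 480336; 480,336 required, 480,490 in favor — approved.
Series D: 4/5 of 3451587 = 2761269.60, rounded up to 2761270; 2,761,270 required, 2,761,236 in favor — not approved.

Not approved — the Series D shares did not give the required vote.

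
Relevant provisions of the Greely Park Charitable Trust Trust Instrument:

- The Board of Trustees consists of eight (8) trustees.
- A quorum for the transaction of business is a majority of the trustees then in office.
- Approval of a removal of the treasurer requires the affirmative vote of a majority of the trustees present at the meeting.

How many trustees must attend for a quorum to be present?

5

A majority of 8 is 5.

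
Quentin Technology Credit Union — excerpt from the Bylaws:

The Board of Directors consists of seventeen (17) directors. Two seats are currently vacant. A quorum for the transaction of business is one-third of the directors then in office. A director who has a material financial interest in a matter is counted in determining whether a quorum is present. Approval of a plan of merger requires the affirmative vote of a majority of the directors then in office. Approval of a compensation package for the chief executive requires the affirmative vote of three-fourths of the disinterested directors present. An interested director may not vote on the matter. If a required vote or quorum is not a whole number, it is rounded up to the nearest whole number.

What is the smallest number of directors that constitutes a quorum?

1/3 of 15 = 5.

5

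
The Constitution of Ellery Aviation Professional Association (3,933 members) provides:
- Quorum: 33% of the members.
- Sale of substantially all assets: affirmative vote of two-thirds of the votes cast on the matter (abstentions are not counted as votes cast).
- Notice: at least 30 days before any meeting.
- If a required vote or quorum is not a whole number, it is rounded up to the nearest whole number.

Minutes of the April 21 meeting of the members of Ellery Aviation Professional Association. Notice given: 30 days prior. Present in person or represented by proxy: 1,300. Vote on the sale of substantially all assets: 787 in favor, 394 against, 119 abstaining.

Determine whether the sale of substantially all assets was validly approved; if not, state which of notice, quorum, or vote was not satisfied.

Invalid — vote requirement not satisfied.

Notice: 30 days given; 30 required. Satisfied.
Quorum: 33% of 3,933 = 1,297.89, rounded up to 1,298; 1,300 present. Satisfied.
Vote: requires two-thirds of the votes cast (1,300 − 119 abstaining = 1,181); 2/3 of 1181 = 787.33, rounded up to 788, so 788 needed; 787 in favor. Not satisfied.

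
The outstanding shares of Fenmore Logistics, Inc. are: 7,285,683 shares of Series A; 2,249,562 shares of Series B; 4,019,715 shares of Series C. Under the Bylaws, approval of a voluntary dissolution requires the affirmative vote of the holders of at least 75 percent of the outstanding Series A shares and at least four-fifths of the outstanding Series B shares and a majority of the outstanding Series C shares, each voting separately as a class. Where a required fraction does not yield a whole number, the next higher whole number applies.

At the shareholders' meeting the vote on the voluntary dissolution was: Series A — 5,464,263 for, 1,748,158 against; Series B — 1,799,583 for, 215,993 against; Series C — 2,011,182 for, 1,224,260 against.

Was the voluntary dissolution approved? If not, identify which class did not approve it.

Not approved — the Series B shares did not give the required vote.

Series A: 3/4 of 7285683 = 5464262.25, rounded up to 5464263; 5,464,263 required, 5,464,263 in favor — approved.
Series B: 4/5 of 2249562 = 1799649.60, rounded up to 1799650; 1,799,650 required, 1,799,583 in favor — not approved.
Series C: a majority of 4019715 is 2009858; 2,009,858 required, 2,011,182 in favor — approved.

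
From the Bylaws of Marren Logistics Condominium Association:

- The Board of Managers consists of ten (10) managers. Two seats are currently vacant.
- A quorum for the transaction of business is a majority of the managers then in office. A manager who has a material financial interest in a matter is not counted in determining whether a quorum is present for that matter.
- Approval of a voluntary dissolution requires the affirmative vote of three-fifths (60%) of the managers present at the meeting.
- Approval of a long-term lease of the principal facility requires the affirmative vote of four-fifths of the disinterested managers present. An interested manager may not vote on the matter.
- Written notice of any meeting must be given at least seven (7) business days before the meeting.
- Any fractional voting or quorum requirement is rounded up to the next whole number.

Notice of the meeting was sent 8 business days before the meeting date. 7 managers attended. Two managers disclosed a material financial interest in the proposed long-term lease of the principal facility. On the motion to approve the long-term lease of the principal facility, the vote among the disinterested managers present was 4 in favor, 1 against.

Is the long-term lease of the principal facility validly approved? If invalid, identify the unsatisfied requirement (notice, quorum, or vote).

Valid — all requirements satisfied.

Notice: 8 business days given; 7 required (8 ≥ 7). Satisfied.
Quorum: 7 present, but the 2 interested managers do not count, leaving 5. Quorum is 5. Satisfied.
Vote: the long-term lease of the principal facility requires four-fifths of the disinterested managers present (7 − 2 = 5). 4/5 of 5 = 4, so 4 affirmative votes are needed; 4 voted in favor. Satisfied.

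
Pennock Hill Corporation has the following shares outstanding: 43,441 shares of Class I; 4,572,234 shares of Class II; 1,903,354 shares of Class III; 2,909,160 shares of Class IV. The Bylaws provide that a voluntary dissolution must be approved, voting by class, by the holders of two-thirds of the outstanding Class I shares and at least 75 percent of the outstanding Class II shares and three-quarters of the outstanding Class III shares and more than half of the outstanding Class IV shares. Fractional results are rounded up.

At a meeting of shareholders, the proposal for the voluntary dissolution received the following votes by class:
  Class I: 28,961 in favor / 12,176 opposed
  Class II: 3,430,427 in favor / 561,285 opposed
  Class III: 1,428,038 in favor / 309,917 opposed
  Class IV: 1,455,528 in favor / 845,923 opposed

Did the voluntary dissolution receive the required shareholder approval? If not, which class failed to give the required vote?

Approved — every class gave the required vote.

Class I: 2/3 of 43441 = 28960.67, rounded up to 28961; 28,961 required, 28,961 in favor — approved.
Class II: 3/4 of 4572234 = 3429175.50, rounded up to 3429176; 3,429,176 required, 3,430,427 in favor — approved.
Class III: 3/4 of 1903354 = 1427515.50, rounded up to 1427516; 1,427,516 required, 1,428,038 in favor — approved.
Class IV: a majority of 2909160 is 1454581; 1,454,581 required, 1,455,528 in favor — approved.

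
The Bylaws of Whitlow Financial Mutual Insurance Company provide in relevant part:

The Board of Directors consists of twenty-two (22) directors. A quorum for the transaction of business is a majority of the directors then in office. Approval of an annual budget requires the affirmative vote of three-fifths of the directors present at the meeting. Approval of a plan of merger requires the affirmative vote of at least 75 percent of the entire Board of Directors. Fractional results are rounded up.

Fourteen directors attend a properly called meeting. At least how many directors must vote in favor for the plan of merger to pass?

17

The plan of merger requires three-fourths of the entire Board of Directors (22).
3/4 of 22 = 16.50, rounded up to 17.
(Only 14 can vote, so the plan of merger cannot pass at this meeting, but the required vote is still 17.)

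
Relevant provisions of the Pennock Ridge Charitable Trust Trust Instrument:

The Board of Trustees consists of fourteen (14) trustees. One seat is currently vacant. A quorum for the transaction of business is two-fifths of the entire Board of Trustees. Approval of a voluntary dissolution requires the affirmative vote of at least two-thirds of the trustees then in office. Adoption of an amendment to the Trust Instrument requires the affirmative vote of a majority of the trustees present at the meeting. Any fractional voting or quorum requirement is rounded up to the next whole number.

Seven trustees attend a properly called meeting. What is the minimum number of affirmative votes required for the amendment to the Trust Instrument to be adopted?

The amendment to the Trust Instrument requires a majority of the trustees present (7).
A majority of 7 is 4.

4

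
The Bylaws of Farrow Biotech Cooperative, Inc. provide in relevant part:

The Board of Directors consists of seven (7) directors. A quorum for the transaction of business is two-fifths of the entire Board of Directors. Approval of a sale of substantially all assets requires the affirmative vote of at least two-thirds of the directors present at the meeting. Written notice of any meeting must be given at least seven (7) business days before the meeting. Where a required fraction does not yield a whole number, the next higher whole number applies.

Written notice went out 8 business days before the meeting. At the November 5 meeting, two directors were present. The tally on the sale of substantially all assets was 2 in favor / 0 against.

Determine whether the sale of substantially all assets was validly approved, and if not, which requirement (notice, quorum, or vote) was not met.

Invalid — quorum requirement not satisfied.

Notice: 8 business days given; 7 required (8 ≥ 7). Satisfied.
Quorum: 2 present; quorum is 3. Not satisfied.
Vote: the sale of substantially all assets requires two-thirds of the directors present (2). 2/3 of 2 = 1.33, rounded up to 2, so 2 affirmative votes are needed; 2 voted in favor. Satisfied. (Moot — without a quorum no business can be validly transacted.)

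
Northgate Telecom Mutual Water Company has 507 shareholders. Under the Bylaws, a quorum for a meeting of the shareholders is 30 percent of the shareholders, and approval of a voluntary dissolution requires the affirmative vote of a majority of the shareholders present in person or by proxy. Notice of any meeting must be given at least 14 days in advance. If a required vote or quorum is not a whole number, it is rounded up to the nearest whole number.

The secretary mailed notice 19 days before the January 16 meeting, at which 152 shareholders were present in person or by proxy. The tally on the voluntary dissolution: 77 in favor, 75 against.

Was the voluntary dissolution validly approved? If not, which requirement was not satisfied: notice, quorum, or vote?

Invalid — quorum requirement not satisfied.

Notice: 19 days given; 14 required. Satisfied.
Quorum: 30% of 507 = 152.10, rounded up to 153; 152 present. Not satisfied.
Vote: requires a majority of those present (152); a majority of 152 is 77, so 77 needed; 77 in favor. Satisfied.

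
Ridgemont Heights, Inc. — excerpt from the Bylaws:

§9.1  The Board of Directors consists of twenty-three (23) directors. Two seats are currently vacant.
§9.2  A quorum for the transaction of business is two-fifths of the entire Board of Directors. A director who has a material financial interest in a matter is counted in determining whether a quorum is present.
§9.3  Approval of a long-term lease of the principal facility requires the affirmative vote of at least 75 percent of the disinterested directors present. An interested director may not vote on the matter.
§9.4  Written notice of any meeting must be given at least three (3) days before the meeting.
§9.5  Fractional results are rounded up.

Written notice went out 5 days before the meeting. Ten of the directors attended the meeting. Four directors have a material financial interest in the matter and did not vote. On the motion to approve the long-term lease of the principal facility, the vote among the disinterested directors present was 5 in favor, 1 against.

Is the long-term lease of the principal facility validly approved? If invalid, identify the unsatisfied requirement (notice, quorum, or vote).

Valid — all requirements satisfied.

Notice: 5 days given; 3 required (5 ≥ 3). Satisfied.
Quorum: 10 present (interested directors count toward quorum); quorum is 10. Satisfied.
Vote: the long-term lease of the principal facility requires three-fourths of the disinterested directors present (10 − 4 = 6). 3/4 of 6 = 4.50, rounded up to 5, so 5 affirmative votes are needed; 5 voted in favor. Satisfied.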